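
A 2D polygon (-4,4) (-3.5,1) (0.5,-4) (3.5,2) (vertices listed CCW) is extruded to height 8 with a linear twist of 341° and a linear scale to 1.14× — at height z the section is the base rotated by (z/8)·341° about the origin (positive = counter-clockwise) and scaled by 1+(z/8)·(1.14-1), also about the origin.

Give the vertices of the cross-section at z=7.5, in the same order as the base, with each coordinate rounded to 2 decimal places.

t = z/height = 7.5/8 = 0.9375
s = 1 + (scale-1)·z/height = 1 + (1.14-1)·7.5/8 = 1.131250
θ = twist·z/height = 341°·7.5/8 = 319.6875° = 5.579599 rad
cos θ = 0.762527, sin θ = -0.646956 (intermediates below are computed at full precision and shown rounded to 5 d.p.)
v1: (-4,4) → rotate → (-0.46228,5.63793) → ×s → (-0.52296,6.37791) → (-0.52,6.38)
v2: (-3.5,1) → rotate → (-2.02189,3.02687) → ×s → (-2.28726,3.42415) → (-2.29,3.42)
v3: (0.5,-4) → rotate → (-2.20656,-3.37359) → ×s → (-2.49617,-3.81637) → (-2.50,-3.82)
v4: (3.5,2) → rotate → (3.96276,-0.73929) → ×s → (4.48287,-0.83632) → (4.48,-0.84)

Cross-section at z=7.5: (-0.52,6.38) (-2.29,3.42) (-2.50,-3.82) (4.48,-0.84)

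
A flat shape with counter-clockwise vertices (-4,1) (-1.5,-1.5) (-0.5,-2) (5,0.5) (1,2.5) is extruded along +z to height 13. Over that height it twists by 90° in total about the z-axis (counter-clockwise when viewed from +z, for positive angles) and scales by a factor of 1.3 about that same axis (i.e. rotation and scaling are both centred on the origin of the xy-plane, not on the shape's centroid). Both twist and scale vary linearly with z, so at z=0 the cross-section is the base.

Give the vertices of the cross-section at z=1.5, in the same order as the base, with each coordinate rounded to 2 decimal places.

Cross-section at z=1.5: (-4.26,0.27) (-1.25,-1.81) (-0.14,-2.13) (5.00,1.44) (0.55,2.73)

t = z/height = 1.5/13 = 0.115385
s = 1 + (scale-1)·z/height = 1 + (1.3-1)·1.5/13 = 1.034615
θ = twist·z/height = 90°·1.5/13 = 10.3846° = 0.181246 rad
cos θ = 0.983620, sin θ = 0.180255 (intermediates below are computed at full precision and shown rounded to 5 d.p.)
v1: (-4,1) → rotate → (-4.11473,0.26260) → ×s → (-4.25717,0.27169) → (-4.26,0.27)
v2: (-1.5,-1.5) → rotate → (-1.20505,-1.74581) → ×s → (-1.24676,-1.80624) → (-1.25,-1.81)
v3: (-0.5,-2) → rotate → (-0.13130,-2.05737) → ×s → (-0.13584,-2.12858) → (-0.14,-2.13)
v4: (5,0.5) → rotate → (4.82797,1.39309) → ×s → (4.99509,1.44131) → (5.00,1.44)
v5: (1,2.5) → rotate → (0.53298,2.63930) → ×s → (0.55143,2.73067) → (0.55,2.73)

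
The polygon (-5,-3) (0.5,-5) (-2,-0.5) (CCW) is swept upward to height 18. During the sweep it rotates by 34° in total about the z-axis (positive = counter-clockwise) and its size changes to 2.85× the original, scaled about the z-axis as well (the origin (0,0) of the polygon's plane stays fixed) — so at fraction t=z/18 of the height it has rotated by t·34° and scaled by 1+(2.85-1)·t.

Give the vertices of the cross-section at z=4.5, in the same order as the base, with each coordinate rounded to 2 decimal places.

t = z/height = 4.5/18 = 0.25
s = 1 + (scale-1)·z/height = 1 + (2.85-1)·4.5/18 = 1.462500
θ = twist·z/height = 34°·4.5/18 = 8.5000° = 0.148353 rad
cos θ = 0.989016, sin θ = 0.147809 (intermediates below are computed at full precision and shown rounded to 5 d.p.)
v1: (-5,-3) → rotate → (-4.50165,-3.70609) → ×s → (-6.58366,-5.42016) → (-6.58,-5.42)
v2: (0.5,-5) → rotate → (1.23355,-4.87117) → ×s → (1.80407,-7.12409) → (1.80,-7.12)
v3: (-2,-0.5) → rotate → (-1.90413,-0.79013) → ×s → (-2.78479,-1.15556) → (-2.78,-1.16)

Cross-section at z=4.5: (-6.58,-5.42) (1.80,-7.12) (-2.78,-1.16)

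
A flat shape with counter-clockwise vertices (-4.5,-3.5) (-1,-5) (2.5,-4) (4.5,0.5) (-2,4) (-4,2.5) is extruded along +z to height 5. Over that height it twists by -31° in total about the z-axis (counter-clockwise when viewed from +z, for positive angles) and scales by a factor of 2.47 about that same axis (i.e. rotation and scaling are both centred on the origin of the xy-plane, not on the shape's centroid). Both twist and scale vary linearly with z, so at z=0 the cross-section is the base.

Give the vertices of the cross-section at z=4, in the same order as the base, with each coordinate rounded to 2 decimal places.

t = z/height = 4/5 = 0.8
s = 1 + (scale-1)·z/height = 1 + (2.47-1)·4/5 = 2.176000
θ = twist·z/height = -31°·4/5 = -24.8000° = -0.432842 rad
cos θ = 0.907777, sin θ = -0.419452 (intermediates below are computed at full precision and shown rounded to 5 d.p.)
v1: (-4.5,-3.5) → rotate → (-5.55308,-1.28969) → ×s → (-12.08350,-2.80636) → (-12.08,-2.81)
v2: (-1,-5) → rotate → (-3.00504,-4.11944) → ×s → (-6.53896,-8.96389) → (-6.54,-8.96)
v3: (2.5,-4) → rotate → (0.59164,-4.67974) → ×s → (1.28740,-10.18311) → (1.29,-10.18)
v4: (4.5,0.5) → rotate → (4.29472,-1.43365) → ×s → (9.34532,-3.11961) → (9.35,-3.12)
v5: (-2,4) → rotate → (-0.13775,4.47001) → ×s → (-0.29974,9.72675) → (-0.30,9.73)
v6: (-4,2.5) → rotate → (-2.58248,3.94725) → ×s → (-5.61948,8.58922) → (-5.62,8.59)

Cross-section at z=4: (-12.08,-2.81) (-6.54,-8.96) (1.29,-10.18) (9.35,-3.12) (-0.30,9.73) (-5.62,8.59)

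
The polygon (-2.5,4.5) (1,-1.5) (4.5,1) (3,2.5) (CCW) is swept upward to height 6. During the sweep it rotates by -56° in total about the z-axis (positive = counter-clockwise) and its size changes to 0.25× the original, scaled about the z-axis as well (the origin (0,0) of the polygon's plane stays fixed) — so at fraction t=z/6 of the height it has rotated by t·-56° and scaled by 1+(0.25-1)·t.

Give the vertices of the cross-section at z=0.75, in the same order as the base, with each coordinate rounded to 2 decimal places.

t = z/height = 0.75/6 = 0.125
s = 1 + (scale-1)·z/height = 1 + (0.25-1)·0.75/6 = 0.906250
θ = twist·z/height = -56°·0.75/6 = -7.0000° = -0.122173 rad
cos θ = 0.992546, sin θ = -0.121869 (intermediates below are computed at full precision and shown rounded to 5 d.p.)
v1: (-2.5,4.5) → rotate → (-1.93295,4.77113) → ×s → (-1.75174,4.32384) → (-1.75,4.32)
v2: (1,-1.5) → rotate → (0.80974,-1.61069) → ×s → (0.73383,-1.45969) → (0.73,-1.46)
v3: (4.5,1) → rotate → (4.58833,0.44413) → ×s → (4.15817,0.40250) → (4.16,0.40)
v4: (3,2.5) → rotate → (3.28231,2.11576) → ×s → (2.97460,1.91741) → (2.97,1.92)

Cross-section at z=0.75: (-1.75,4.32) (0.73,-1.46) (4.16,0.40) (2.97,1.92)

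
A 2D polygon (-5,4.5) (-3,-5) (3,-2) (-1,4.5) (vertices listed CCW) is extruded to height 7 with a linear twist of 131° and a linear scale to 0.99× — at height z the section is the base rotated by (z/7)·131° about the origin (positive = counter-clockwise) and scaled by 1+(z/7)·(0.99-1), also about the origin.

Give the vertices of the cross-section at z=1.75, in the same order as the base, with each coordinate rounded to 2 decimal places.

Cross-section at z=1.75: (-6.62,1.08) (0.18,-5.81) (3.60,-0.06) (-3.27,3.24)

t = z/height = 1.75/7 = 0.25
s = 1 + (scale-1)·z/height = 1 + (0.99-1)·1.75/7 = 0.997500
θ = twist·z/height = 131°·1.75/7 = 32.7500° = 0.571595 rad
cos θ = 0.841039, sin θ = 0.540974 (intermediates below are computed at full precision and shown rounded to 5 d.p.)
v1: (-5,4.5) → rotate → (-6.63958,1.07980) → ×s → (-6.62298,1.07710) → (-6.62,1.08)
v2: (-3,-5) → rotate → (0.18176,-5.82812) → ×s → (0.18130,-5.81355) → (0.18,-5.81)
v3: (3,-2) → rotate → (3.60507,-0.05915) → ×s → (3.59605,-0.05901) → (3.60,-0.06)
v4: (-1,4.5) → rotate → (-3.27542,3.24370) → ×s → (-3.26724,3.23559) → (-3.27,3.24)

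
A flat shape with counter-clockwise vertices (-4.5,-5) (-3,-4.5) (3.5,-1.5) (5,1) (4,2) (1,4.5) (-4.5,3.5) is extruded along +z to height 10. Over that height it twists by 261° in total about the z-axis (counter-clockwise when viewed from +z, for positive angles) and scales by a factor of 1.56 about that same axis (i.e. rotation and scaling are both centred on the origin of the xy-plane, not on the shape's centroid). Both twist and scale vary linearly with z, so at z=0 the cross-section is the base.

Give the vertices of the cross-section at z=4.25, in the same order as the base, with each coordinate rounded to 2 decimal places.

Cross-section at z=4.25: (7.77,-2.99) (6.53,-1.48) (0.19,4.71) (-3.37,5.34) (-4.08,3.74) (-5.65,-0.83) (-2.06,-6.75)

t = z/height = 4.25/10 = 0.425
s = 1 + (scale-1)·z/height = 1 + (1.56-1)·4.25/10 = 1.238000
θ = twist·z/height = 261°·4.25/10 = 110.9250° = 1.936006 rad
cos θ = -0.357146, sin θ = 0.934049 (intermediates below are computed at full precision and shown rounded to 5 d.p.)
v1: (-4.5,-5) → rotate → (6.27740,-2.41749) → ×s → (7.77142,-2.99285) → (7.77,-2.99)
v2: (-3,-4.5) → rotate → (5.27466,-1.19499) → ×s → (6.53002,-1.47940) → (6.53,-1.48)
v3: (3.5,-1.5) → rotate → (0.15106,3.80489) → ×s → (0.18702,4.71045) → (0.19,4.71)
v4: (5,1) → rotate → (-2.71978,4.31310) → ×s → (-3.36708,5.33962) → (-3.37,5.34)
v5: (4,2) → rotate → (-3.29668,3.02190) → ×s → (-4.08129,3.74112) → (-4.08,3.74)
v6: (1,4.5) → rotate → (-4.56036,-0.67311) → ×s → (-5.64573,-0.83331) → (-5.65,-0.83)
v7: (-4.5,3.5) → rotate → (-1.66202,-5.45323) → ×s → (-2.05758,-6.75110) → (-2.06,-6.75)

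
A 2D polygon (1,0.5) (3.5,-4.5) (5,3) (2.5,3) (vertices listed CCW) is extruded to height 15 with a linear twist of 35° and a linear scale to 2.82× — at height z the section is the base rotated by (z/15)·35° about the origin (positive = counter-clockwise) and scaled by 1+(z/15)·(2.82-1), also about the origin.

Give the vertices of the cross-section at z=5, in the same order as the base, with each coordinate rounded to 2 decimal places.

t = z/height = 5/15 = 0.333333
s = 1 + (scale-1)·z/height = 1 + (2.82-1)·5/15 = 1.606667
θ = twist·z/height = 35°·5/15 = 11.6667° = 0.203622 rad
cos θ = 0.979341, sin θ = 0.202218 (intermediates below are computed at full precision and shown rounded to 5 d.p.)
v1: (1,0.5) → rotate → (0.87823,0.69189) → ×s → (1.41103,1.11163) → (1.41,1.11)
v2: (3.5,-4.5) → rotate → (4.33767,-3.69927) → ×s → (6.96919,-5.94350) → (6.97,-5.94)
v3: (5,3) → rotate → (4.29005,3.94911) → ×s → (6.89268,6.34490) → (6.89,6.34)
v4: (2.5,3) → rotate → (1.84170,3.44357) → ×s → (2.95900,5.53266) → (2.96,5.53)

Cross-section at z=5: (1.41,1.11) (6.97,-5.94) (6.89,6.34) (2.96,5.53)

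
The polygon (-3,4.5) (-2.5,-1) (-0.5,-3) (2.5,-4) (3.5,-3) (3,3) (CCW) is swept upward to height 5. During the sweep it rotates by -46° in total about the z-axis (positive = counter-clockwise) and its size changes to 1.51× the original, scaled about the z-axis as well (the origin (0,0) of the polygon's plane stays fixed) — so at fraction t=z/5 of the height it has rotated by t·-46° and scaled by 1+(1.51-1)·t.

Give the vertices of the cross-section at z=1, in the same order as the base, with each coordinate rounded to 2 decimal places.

t = z/height = 1/5 = 0.2
s = 1 + (scale-1)·z/height = 1 + (1.51-1)·1/5 = 1.102000
θ = twist·z/height = -46°·1/5 = -9.2000° = -0.160570 rad
cos θ = 0.987136, sin θ = -0.159881 (intermediates below are computed at full precision and shown rounded to 5 d.p.)
v1: (-3,4.5) → rotate → (-2.24194,4.92176) → ×s → (-2.47062,5.42378) → (-2.47,5.42)
v2: (-2.5,-1) → rotate → (-2.62772,-0.58743) → ×s → (-2.89575,-0.64735) → (-2.90,-0.65)
v3: (-0.5,-3) → rotate → (-0.97321,-2.88147) → ×s → (-1.07248,-3.17538) → (-1.07,-3.18)
v4: (2.5,-4) → rotate → (1.82832,-4.34825) → ×s → (2.01480,-4.79177) → (2.01,-4.79)
v5: (3.5,-3) → rotate → (2.97533,-3.52099) → ×s → (3.27882,-3.88013) → (3.28,-3.88)
v6: (3,3) → rotate → (3.44105,2.48177) → ×s → (3.79204,2.73491) → (3.79,2.73)

Cross-section at z=1: (-2.47,5.42) (-2.90,-0.65) (-1.07,-3.18) (2.01,-4.79) (3.28,-3.88) (3.79,2.73)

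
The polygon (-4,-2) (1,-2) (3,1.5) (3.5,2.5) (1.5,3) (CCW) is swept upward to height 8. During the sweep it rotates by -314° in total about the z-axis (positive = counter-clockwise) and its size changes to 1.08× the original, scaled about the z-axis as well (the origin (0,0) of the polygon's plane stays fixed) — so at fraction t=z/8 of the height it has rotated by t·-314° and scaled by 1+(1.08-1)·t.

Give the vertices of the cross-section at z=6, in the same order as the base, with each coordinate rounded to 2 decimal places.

t = z/height = 6/8 = 0.75
s = 1 + (scale-1)·z/height = 1 + (1.08-1)·6/8 = 1.060000
θ = twist·z/height = -314°·6/8 = -235.5000° = -4.110250 rad
cos θ = -0.566406, sin θ = 0.824126 (intermediates below are computed at full precision and shown rounded to 5 d.p.)
v1: (-4,-2) → rotate → (3.91388,-2.16369) → ×s → (4.14871,-2.29351) → (4.15,-2.29)
v2: (1,-2) → rotate → (1.08185,1.95694) → ×s → (1.14676,2.07435) → (1.15,2.07)
v3: (3,1.5) → rotate → (-2.93541,1.62277) → ×s → (-3.11153,1.72014) → (-3.11,1.72)
v4: (3.5,2.5) → rotate → (-4.04274,1.46843) → ×s → (-4.28530,1.55653) → (-4.29,1.56)
v5: (1.5,3) → rotate → (-3.32199,-0.46303) → ×s → (-3.52131,-0.49081) → (-3.52,-0.49)

Cross-section at z=6: (4.15,-2.29) (1.15,2.07) (-3.11,1.72) (-4.29,1.56) (-3.52,-0.49)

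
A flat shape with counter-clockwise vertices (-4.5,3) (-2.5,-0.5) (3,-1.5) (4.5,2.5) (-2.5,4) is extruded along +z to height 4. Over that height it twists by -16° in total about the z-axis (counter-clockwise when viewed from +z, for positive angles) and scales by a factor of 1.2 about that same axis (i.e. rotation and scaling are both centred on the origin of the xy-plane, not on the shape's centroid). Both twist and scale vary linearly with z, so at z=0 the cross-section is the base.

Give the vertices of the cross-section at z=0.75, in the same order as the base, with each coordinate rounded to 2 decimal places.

Cross-section at z=0.75: (-4.50,3.35) (-2.62,-0.38) (3.03,-1.72) (4.80,2.35) (-2.37,4.28)

t = z/height = 0.75/4 = 0.1875
s = 1 + (scale-1)·z/height = 1 + (1.2-1)·0.75/4 = 1.037500
θ = twist·z/height = -16°·0.75/4 = -3.0000° = -0.052360 rad
cos θ = 0.998630, sin θ = -0.052336 (intermediates below are computed at full precision and shown rounded to 5 d.p.)
v1: (-4.5,3) → rotate → (-4.33683,3.23140) → ×s → (-4.49946,3.35258) → (-4.50,3.35)
v2: (-2.5,-0.5) → rotate → (-2.52274,-0.36847) → ×s → (-2.61734,-0.38229) → (-2.62,-0.38)
v3: (3,-1.5) → rotate → (2.91738,-1.65495) → ×s → (3.02679,-1.71701) → (3.03,-1.72)
v4: (4.5,2.5) → rotate → (4.62467,2.26106) → ×s → (4.79810,2.34585) → (4.80,2.35)
v5: (-2.5,4) → rotate → (-2.28723,4.12536) → ×s → (-2.37300,4.28006) → (-2.37,4.28)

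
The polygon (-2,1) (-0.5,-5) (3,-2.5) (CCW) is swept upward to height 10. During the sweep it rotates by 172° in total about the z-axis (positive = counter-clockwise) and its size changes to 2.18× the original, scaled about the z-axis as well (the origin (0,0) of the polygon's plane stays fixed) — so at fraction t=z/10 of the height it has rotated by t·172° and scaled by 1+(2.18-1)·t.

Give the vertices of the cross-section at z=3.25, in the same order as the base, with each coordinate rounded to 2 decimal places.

Cross-section at z=3.25: (-2.70,-1.52) (5.34,-4.45) (5.19,1.50)

t = z/height = 3.25/10 = 0.325
s = 1 + (scale-1)·z/height = 1 + (2.18-1)·3.25/10 = 1.383500
θ = twist·z/height = 172°·3.25/10 = 55.9000° = 0.975639 rad
cos θ = 0.560639, sin θ = 0.828060 (intermediates below are computed at full precision and shown rounded to 5 d.p.)
v1: (-2,1) → rotate → (-1.94934,-1.09548) → ×s → (-2.69691,-1.51560) → (-2.70,-1.52)
v2: (-0.5,-5) → rotate → (3.85998,-3.21723) → ×s → (5.34029,-4.45103) → (5.34,-4.45)
v3: (3,-2.5) → rotate → (3.75207,1.08258) → ×s → (5.19099,1.49775) → (5.19,1.50)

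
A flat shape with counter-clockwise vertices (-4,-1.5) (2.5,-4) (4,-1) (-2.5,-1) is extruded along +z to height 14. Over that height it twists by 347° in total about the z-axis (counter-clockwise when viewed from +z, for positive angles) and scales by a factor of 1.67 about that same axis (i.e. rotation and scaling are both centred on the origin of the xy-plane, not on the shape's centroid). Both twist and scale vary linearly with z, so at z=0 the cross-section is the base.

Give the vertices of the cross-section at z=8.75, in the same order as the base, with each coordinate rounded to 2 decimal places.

t = z/height = 8.75/14 = 0.625
s = 1 + (scale-1)·z/height = 1 + (1.67-1)·8.75/14 = 1.418750
θ = twist·z/height = 347°·8.75/14 = 216.8750° = 3.785183 rad
cos θ = -0.799947, sin θ = -0.600071 (intermediates below are computed at full precision and shown rounded to 5 d.p.)
v1: (-4,-1.5) → rotate → (2.29968,3.60020) → ×s → (3.26267,5.10779) → (3.26,5.11)
v2: (2.5,-4) → rotate → (-4.40015,1.69961) → ×s → (-6.24271,2.41132) → (-6.24,2.41)
v3: (4,-1) → rotate → (-3.79986,-1.60034) → ×s → (-5.39105,-2.27048) → (-5.39,-2.27)
v4: (-2.5,-1) → rotate → (1.39980,2.30012) → ×s → (1.98596,3.26330) → (1.99,3.26)

Cross-section at z=8.75: (3.26,5.11) (-6.24,2.41) (-5.39,-2.27) (1.99,3.26)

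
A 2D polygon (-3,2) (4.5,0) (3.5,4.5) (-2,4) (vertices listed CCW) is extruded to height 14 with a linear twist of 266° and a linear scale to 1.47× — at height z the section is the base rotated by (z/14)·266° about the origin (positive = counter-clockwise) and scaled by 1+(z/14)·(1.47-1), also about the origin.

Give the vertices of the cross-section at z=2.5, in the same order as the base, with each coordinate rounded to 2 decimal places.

Cross-section at z=2.5: (-3.80,-0.93) (3.30,3.60) (-1.03,6.09) (-4.66,1.33)

t = z/height = 2.5/14 = 0.178571
s = 1 + (scale-1)·z/height = 1 + (1.47-1)·2.5/14 = 1.083929
θ = twist·z/height = 266°·2.5/14 = 47.5000° = 0.829031 rad
cos θ = 0.675590, sin θ = 0.737277 (intermediates below are computed at full precision and shown rounded to 5 d.p.)
v1: (-3,2) → rotate → (-3.50133,-0.86065) → ×s → (-3.79519,-0.93288) → (-3.80,-0.93)
v2: (4.5,0) → rotate → (3.04016,3.31775) → ×s → (3.29531,3.59620) → (3.30,3.60)
v3: (3.5,4.5) → rotate → (-0.95318,5.62063) → ×s → (-1.03318,6.09236) → (-1.03,6.09)
v4: (-2,4) → rotate → (-4.30029,1.22781) → ×s → (-4.66121,1.33085) → (-4.66,1.33)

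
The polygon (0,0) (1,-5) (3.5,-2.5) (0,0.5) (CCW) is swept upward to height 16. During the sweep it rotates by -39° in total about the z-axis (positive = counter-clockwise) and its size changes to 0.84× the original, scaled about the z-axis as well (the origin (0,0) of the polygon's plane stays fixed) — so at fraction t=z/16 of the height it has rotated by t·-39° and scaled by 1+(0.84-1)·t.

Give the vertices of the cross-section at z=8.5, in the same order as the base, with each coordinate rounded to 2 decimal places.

Cross-section at z=8.5: (0.00,0.00) (-0.76,-4.60) (2.19,-3.27) (0.16,0.43)

t = z/height = 8.5/16 = 0.53125
s = 1 + (scale-1)·z/height = 1 + (0.84-1)·8.5/16 = 0.915000
θ = twist·z/height = -39°·8.5/16 = -20.7188° = -0.361610 rad
cos θ = 0.935328, sin θ = -0.353781 (intermediates below are computed at full precision and shown rounded to 5 d.p.)
v1: (0,0) → rotate → (0.00000,0.00000) → ×s → (0.00000,0.00000) → (0.00,0.00)
v2: (1,-5) → rotate → (-0.83358,-5.03042) → ×s → (-0.76272,-4.60284) → (-0.76,-4.60)
v3: (3.5,-2.5) → rotate → (2.38920,-3.57655) → ×s → (2.18611,-3.27255) → (2.19,-3.27)
v4: (0,0.5) → rotate → (0.17689,0.46766) → ×s → (0.16185,0.42791) → (0.16,0.43)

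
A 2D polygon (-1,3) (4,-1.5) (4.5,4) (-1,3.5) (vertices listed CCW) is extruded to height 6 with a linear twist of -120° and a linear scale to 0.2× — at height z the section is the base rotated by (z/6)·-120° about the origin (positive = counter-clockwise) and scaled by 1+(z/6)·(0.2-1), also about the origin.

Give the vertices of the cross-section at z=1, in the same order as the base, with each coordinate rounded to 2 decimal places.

Cross-section at z=1: (0.07,2.74) (2.81,-2.41) (4.85,1.92) (0.22,3.15)

t = z/height = 1/6 = 0.166667
s = 1 + (scale-1)·z/height = 1 + (0.2-1)·1/6 = 0.866667
θ = twist·z/height = -120°·1/6 = -20.0000° = -0.349066 rad
cos θ = 0.939693, sin θ = -0.342020 (intermediates below are computed at full precision and shown rounded to 5 d.p.)
v1: (-1,3) → rotate → (0.08637,3.16110) → ×s → (0.07485,2.73962) → (0.07,2.74)
v2: (4,-1.5) → rotate → (3.24574,-2.77762) → ×s → (2.81297,-2.40727) → (2.81,-2.41)
v3: (4.5,4) → rotate → (5.59670,2.21968) → ×s → (4.85047,1.92372) → (4.85,1.92)
v4: (-1,3.5) → rotate → (0.25738,3.63094) → ×s → (0.22306,3.14682) → (0.22,3.15)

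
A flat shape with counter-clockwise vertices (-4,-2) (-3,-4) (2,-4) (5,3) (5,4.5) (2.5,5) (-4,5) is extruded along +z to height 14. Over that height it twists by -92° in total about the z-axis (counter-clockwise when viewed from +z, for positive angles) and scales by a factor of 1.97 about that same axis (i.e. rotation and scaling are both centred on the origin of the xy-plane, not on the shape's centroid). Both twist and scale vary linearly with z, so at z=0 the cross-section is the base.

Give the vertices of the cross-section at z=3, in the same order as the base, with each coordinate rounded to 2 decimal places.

Cross-section at z=3: (-5.36,-0.64) (-5.04,-3.33) (0.64,-5.36) (6.91,1.37) (7.52,3.08) (4.88,4.67) (-2.51,7.32)

t = z/height = 3/14 = 0.214286
s = 1 + (scale-1)·z/height = 1 + (1.97-1)·3/14 = 1.207857
θ = twist·z/height = -92°·3/14 = -19.7143° = -0.344079 rad
cos θ = 0.941386, sin θ = -0.337330 (intermediates below are computed at full precision and shown rounded to 5 d.p.)
v1: (-4,-2) → rotate → (-4.44021,-0.53345) → ×s → (-5.36313,-0.64433) → (-5.36,-0.64)
v2: (-3,-4) → rotate → (-4.17348,-2.75356) → ×s → (-5.04097,-3.32590) → (-5.04,-3.33)
v3: (2,-4) → rotate → (0.53345,-4.44021) → ×s → (0.64433,-5.36313) → (0.64,-5.36)
v4: (5,3) → rotate → (5.71892,1.13751) → ×s → (6.90764,1.37395) → (6.91,1.37)
v5: (5,4.5) → rotate → (6.22492,2.54959) → ×s → (7.51881,3.07954) → (7.52,3.08)
v6: (2.5,5) → rotate → (4.04012,3.86361) → ×s → (4.87988,4.66669) → (4.88,4.67)
v7: (-4,5) → rotate → (-2.07890,6.05625) → ×s → (-2.51101,7.31509) → (-2.51,7.32)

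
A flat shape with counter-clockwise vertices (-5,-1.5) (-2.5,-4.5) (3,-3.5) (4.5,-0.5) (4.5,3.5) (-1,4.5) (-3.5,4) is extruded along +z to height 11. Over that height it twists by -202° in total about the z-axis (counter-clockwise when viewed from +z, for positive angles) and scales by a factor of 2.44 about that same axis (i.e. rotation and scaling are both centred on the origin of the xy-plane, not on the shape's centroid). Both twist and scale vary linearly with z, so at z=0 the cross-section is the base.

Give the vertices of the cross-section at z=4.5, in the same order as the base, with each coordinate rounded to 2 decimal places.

t = z/height = 4.5/11 = 0.409091
s = 1 + (scale-1)·z/height = 1 + (2.44-1)·4.5/11 = 1.589091
θ = twist·z/height = -202°·4.5/11 = -82.6364° = -1.442277 rad
cos θ = 0.128166, sin θ = -0.991753 (intermediates below are computed at full precision and shown rounded to 5 d.p.)
v1: (-5,-1.5) → rotate → (-2.12846,4.76651) → ×s → (-3.38232,7.57442) → (-3.38,7.57)
v2: (-2.5,-4.5) → rotate → (-4.78330,1.90263) → ×s → (-7.60110,3.02346) → (-7.60,3.02)
v3: (3,-3.5) → rotate → (-3.08664,-3.42384) → ×s → (-4.90495,-5.44079) → (-4.90,-5.44)
v4: (4.5,-0.5) → rotate → (0.08087,-4.52697) → ×s → (0.12851,-7.19377) → (0.13,-7.19)
v5: (4.5,3.5) → rotate → (4.04788,-4.01431) → ×s → (6.43245,-6.37910) → (6.43,-6.38)
v6: (-1,4.5) → rotate → (4.33472,1.56850) → ×s → (6.88827,2.49249) → (6.89,2.49)
v7: (-3.5,4) → rotate → (3.51843,3.98380) → ×s → (5.59110,6.33062) → (5.59,6.33)

Cross-section at z=4.5: (-3.38,7.57) (-7.60,3.02) (-4.90,-5.44) (0.13,-7.19) (6.43,-6.38) (6.89,2.49) (5.59,6.33)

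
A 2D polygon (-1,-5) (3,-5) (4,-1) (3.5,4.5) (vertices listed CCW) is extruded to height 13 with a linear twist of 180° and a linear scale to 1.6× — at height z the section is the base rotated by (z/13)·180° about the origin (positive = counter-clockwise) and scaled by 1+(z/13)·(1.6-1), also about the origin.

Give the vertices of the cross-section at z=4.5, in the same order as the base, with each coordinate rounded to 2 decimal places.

Cross-section at z=4.5: (4.79,-3.88) (7.03,0.40) (3.31,3.72) (-2.85,6.27)

t = z/height = 4.5/13 = 0.346154
s = 1 + (scale-1)·z/height = 1 + (1.6-1)·4.5/13 = 1.207692
θ = twist·z/height = 180°·4.5/13 = 62.3077° = 1.087474 rad
cos θ = 0.464723, sin θ = 0.885456 (intermediates below are computed at full precision and shown rounded to 5 d.p.)
v1: (-1,-5) → rotate → (3.96256,-3.20907) → ×s → (4.78555,-3.87557) → (4.79,-3.88)
v2: (3,-5) → rotate → (5.82145,0.33275) → ×s → (7.03052,0.40186) → (7.03,0.40)
v3: (4,-1) → rotate → (2.74435,3.07710) → ×s → (3.31433,3.71619) → (3.31,3.72)
v4: (3.5,4.5) → rotate → (-2.35802,5.19035) → ×s → (-2.84776,6.26835) → (-2.85,6.27)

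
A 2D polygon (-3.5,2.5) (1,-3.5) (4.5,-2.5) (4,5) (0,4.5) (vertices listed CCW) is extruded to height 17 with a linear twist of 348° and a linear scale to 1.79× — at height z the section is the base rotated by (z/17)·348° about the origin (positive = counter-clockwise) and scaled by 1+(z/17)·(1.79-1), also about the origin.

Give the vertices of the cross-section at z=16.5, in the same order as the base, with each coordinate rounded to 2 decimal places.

Cross-section at z=16.5: (-4.05,6.43) (-0.70,-6.39) (5.69,-7.10) (9.88,5.50) (3.01,7.36)

t = z/height = 16.5/17 = 0.970588
s = 1 + (scale-1)·z/height = 1 + (1.79-1)·16.5/17 = 1.766765
θ = twist·z/height = 348°·16.5/17 = 337.7647° = 5.895106 rad
cos θ = 0.925638, sin θ = -0.378411 (intermediates below are computed at full precision and shown rounded to 5 d.p.)
v1: (-3.5,2.5) → rotate → (-2.29370,3.63853) → ×s → (-4.05244,6.42843) → (-4.05,6.43)
v2: (1,-3.5) → rotate → (-0.39880,-3.61814) → ×s → (-0.70459,-6.39241) → (-0.70,-6.39)
v3: (4.5,-2.5) → rotate → (3.21934,-4.01694) → ×s → (5.68782,-7.09699) → (5.69,-7.10)
v4: (4,5) → rotate → (5.59461,3.11454) → ×s → (9.88435,5.50267) → (9.88,5.50)
v5: (0,4.5) → rotate → (1.70285,4.16537) → ×s → (3.00853,7.35923) → (3.01,7.36)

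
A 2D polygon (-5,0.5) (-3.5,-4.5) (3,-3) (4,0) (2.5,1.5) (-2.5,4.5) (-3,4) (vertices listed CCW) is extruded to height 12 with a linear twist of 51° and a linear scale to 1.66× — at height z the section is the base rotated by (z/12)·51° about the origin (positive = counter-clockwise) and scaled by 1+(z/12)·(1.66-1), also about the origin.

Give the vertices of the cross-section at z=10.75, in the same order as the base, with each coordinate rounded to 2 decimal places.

t = z/height = 10.75/12 = 0.895833
s = 1 + (scale-1)·z/height = 1 + (1.66-1)·10.75/12 = 1.591250
θ = twist·z/height = 51°·10.75/12 = 45.6875° = 0.797397 rad
cos θ = 0.698571, sin θ = 0.715540 (intermediates below are computed at full precision and shown rounded to 5 d.p.)
v1: (-5,0.5) → rotate → (-3.85063,-3.22842) → ×s → (-6.12731,-5.13722) → (-6.13,-5.14)
v2: (-3.5,-4.5) → rotate → (0.77493,-5.64796) → ×s → (1.23311,-8.98732) → (1.23,-8.99)
v3: (3,-3) → rotate → (4.24234,0.05091) → ×s → (6.75062,0.08101) → (6.75,0.08)
v4: (4,0) → rotate → (2.79429,2.86216) → ×s → (4.44641,4.55441) → (4.45,4.55)
v5: (2.5,1.5) → rotate → (0.67312,2.83671) → ×s → (1.07110,4.51391) → (1.07,4.51)
v6: (-2.5,4.5) → rotate → (-4.96636,1.35472) → ×s → (-7.90272,2.15570) → (-7.90,2.16)
v7: (-3,4) → rotate → (-4.95788,0.64766) → ×s → (-7.88922,1.03060) → (-7.89,1.03)

Cross-section at z=10.75: (-6.13,-5.14) (1.23,-8.99) (6.75,0.08) (4.45,4.55) (1.07,4.51) (-7.90,2.16) (-7.89,1.03)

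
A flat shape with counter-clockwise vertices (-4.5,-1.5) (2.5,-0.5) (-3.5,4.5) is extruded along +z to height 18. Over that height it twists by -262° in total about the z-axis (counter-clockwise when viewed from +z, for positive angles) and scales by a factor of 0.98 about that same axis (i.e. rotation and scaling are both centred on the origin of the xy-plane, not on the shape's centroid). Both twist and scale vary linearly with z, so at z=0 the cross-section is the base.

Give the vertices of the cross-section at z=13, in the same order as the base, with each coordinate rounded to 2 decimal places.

Cross-section at z=13: (4.61,0.75) (-2.35,0.88) (2.69,-4.93)

t = z/height = 13/18 = 0.722222
s = 1 + (scale-1)·z/height = 1 + (0.98-1)·13/18 = 0.985556
θ = twist·z/height = -262°·13/18 = -189.2222° = -3.302551 rad
cos θ = -0.987074, sin θ = 0.160264 (intermediates below are computed at full precision and shown rounded to 5 d.p.)
v1: (-4.5,-1.5) → rotate → (4.68223,0.75942) → ×s → (4.61460,0.74845) → (4.61,0.75)
v2: (2.5,-0.5) → rotate → (-2.38755,0.89420) → ×s → (-2.35307,0.88128) → (-2.35,0.88)
v3: (-3.5,4.5) → rotate → (2.73357,-5.00276) → ×s → (2.69409,-4.93050) → (2.69,-4.93)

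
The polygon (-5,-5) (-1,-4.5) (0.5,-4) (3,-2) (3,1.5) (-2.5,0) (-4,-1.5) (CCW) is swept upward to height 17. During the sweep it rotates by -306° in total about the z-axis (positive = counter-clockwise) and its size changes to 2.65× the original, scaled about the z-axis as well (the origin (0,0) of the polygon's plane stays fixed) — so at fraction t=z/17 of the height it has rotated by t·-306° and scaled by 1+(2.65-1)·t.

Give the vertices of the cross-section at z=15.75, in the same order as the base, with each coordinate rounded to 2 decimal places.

Cross-section at z=15.75: (9.34,-15.25) (10.47,-5.12) (10.13,-1.13) (6.69,6.20) (-1.92,8.26) (-1.48,-6.15) (1.33,-10.72)

t = z/height = 15.75/17 = 0.926471
s = 1 + (scale-1)·z/height = 1 + (2.65-1)·15.75/17 = 2.528676
θ = twist·z/height = -306°·15.75/17 = -283.5000° = -4.948008 rad
cos θ = 0.233445, sin θ = 0.972370 (intermediates below are computed at full precision and shown rounded to 5 d.p.)
v1: (-5,-5) → rotate → (3.69462,-6.02908) → ×s → (9.34251,-15.24558) → (9.34,-15.25)
v2: (-1,-4.5) → rotate → (4.14222,-2.02287) → ×s → (10.47433,-5.11519) → (10.47,-5.12)
v3: (0.5,-4) → rotate → (4.00620,-0.44760) → ×s → (10.13039,-1.13183) → (10.13,-1.13)
v4: (3,-2) → rotate → (2.64508,2.45022) → ×s → (6.68854,6.19581) → (6.69,6.20)
v5: (3,1.5) → rotate → (-0.75822,3.26728) → ×s → (-1.91729,8.26189) → (-1.92,8.26)
v6: (-2.5,0) → rotate → (-0.58361,-2.43092) → ×s → (-1.47577,-6.14702) → (-1.48,-6.15)
v7: (-4,-1.5) → rotate → (0.52477,-4.23965) → ×s → (1.32698,-10.72070) → (1.33,-10.72)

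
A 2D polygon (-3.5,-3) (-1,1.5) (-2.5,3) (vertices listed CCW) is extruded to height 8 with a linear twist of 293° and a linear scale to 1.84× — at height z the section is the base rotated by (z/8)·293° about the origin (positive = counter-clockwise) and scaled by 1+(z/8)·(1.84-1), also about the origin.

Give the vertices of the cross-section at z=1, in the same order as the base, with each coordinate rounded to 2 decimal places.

t = z/height = 1/8 = 0.125
s = 1 + (scale-1)·z/height = 1 + (1.84-1)·1/8 = 1.105000
θ = twist·z/height = 293°·1/8 = 36.6250° = 0.639227 rad
cos θ = 0.802557, sin θ = 0.596575 (intermediates below are computed at full precision and shown rounded to 5 d.p.)
v1: (-3.5,-3) → rotate → (-1.01923,-4.49568) → ×s → (-1.12624,-4.96773) → (-1.13,-4.97)
v2: (-1,1.5) → rotate → (-1.69742,0.60726) → ×s → (-1.87565,0.67102) → (-1.88,0.67)
v3: (-2.5,3) → rotate → (-3.79612,0.91623) → ×s → (-4.19471,1.01244) → (-4.19,1.01)

Cross-section at z=1: (-1.13,-4.97) (-1.88,0.67) (-4.19,1.01)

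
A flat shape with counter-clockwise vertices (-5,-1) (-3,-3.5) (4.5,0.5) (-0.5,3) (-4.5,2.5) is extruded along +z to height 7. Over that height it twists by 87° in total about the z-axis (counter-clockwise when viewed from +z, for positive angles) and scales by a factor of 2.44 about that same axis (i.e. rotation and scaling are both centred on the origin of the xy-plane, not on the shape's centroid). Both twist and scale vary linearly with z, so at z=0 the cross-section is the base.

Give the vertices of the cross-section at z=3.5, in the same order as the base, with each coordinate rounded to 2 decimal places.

Cross-section at z=3.5: (-5.05,-7.17) (0.40,-7.92) (5.02,5.95) (-4.18,3.15) (-8.57,-2.21)

t = z/height = 3.5/7 = 0.5
s = 1 + (scale-1)·z/height = 1 + (2.44-1)·3.5/7 = 1.720000
θ = twist·z/height = 87°·3.5/7 = 43.5000° = 0.759218 rad
cos θ = 0.725374, sin θ = 0.688355 (intermediates below are computed at full precision and shown rounded to 5 d.p.)
v1: (-5,-1) → rotate → (-2.93852,-4.16715) → ×s → (-5.05425,-7.16749) → (-5.05,-7.17)
v2: (-3,-3.5) → rotate → (0.23312,-4.60387) → ×s → (0.40096,-7.91866) → (0.40,-7.92)
v3: (4.5,0.5) → rotate → (2.92001,3.46028) → ×s → (5.02241,5.95169) → (5.02,5.95)
v4: (-0.5,3) → rotate → (-2.42775,1.83195) → ×s → (-4.17573,3.15095) → (-4.18,3.15)
v5: (-4.5,2.5) → rotate → (-4.98507,-1.28416) → ×s → (-8.57432,-2.20875) → (-8.57,-2.21)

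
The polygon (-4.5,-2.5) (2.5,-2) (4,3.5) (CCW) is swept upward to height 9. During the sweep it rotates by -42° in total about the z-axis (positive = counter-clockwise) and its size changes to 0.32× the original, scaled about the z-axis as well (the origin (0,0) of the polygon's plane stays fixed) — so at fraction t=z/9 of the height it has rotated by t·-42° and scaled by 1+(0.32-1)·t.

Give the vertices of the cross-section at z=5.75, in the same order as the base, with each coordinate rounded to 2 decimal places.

t = z/height = 5.75/9 = 0.638889
s = 1 + (scale-1)·z/height = 1 + (0.32-1)·5.75/9 = 0.565556
θ = twist·z/height = -42°·5.75/9 = -26.8333° = -0.468330 rad
cos θ = 0.892323, sin θ = -0.451397 (intermediates below are computed at full precision and shown rounded to 5 d.p.)
v1: (-4.5,-2.5) → rotate → (-5.14395,-0.19952) → ×s → (-2.90919,-0.11284) → (-2.91,-0.11)
v2: (2.5,-2) → rotate → (1.32801,-2.91314) → ×s → (0.75107,-1.64754) → (0.75,-1.65)
v3: (4,3.5) → rotate → (5.14918,1.31754) → ×s → (2.91215,0.74514) → (2.91,0.75)

Cross-section at z=5.75: (-2.91,-0.11) (0.75,-1.65) (2.91,0.75)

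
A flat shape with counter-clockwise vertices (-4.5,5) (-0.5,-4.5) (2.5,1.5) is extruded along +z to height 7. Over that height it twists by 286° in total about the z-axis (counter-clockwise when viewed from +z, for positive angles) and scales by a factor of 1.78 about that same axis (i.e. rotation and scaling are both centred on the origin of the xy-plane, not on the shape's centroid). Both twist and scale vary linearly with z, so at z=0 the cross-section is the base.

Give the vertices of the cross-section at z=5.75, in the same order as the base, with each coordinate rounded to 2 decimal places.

Cross-section at z=5.75: (10.96,1.33) (-5.57,4.91) (-0.34,-4.77)

t = z/height = 5.75/7 = 0.821429
s = 1 + (scale-1)·z/height = 1 + (1.78-1)·5.75/7 = 1.640714
θ = twist·z/height = 286°·5.75/7 = 234.9286° = 4.100277 rad
cos θ = -0.574597, sin θ = -0.818436 (intermediates below are computed at full precision and shown rounded to 5 d.p.)
v1: (-4.5,5) → rotate → (6.67787,0.80998) → ×s → (10.95648,1.32894) → (10.96,1.33)
v2: (-0.5,-4.5) → rotate → (-3.39566,2.99491) → ×s → (-5.57132,4.91378) → (-5.57,4.91)
v3: (2.5,1.5) → rotate → (-0.20884,-2.90799) → ×s → (-0.34264,-4.77118) → (-0.34,-4.77)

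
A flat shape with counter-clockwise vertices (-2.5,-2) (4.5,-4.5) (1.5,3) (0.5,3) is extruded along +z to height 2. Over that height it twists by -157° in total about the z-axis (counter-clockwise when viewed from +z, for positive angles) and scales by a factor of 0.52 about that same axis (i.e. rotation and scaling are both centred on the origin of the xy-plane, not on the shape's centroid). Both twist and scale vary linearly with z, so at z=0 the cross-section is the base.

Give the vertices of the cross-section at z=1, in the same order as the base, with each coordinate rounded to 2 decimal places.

Cross-section at z=1: (-1.87,1.56) (-2.67,-4.03) (2.46,-0.66) (2.31,0.08)

t = z/height = 1/2 = 0.5
s = 1 + (scale-1)·z/height = 1 + (0.52-1)·1/2 = 0.760000
θ = twist·z/height = -157°·1/2 = -78.5000° = -1.370083 rad
cos θ = 0.199368, sin θ = -0.979925 (intermediates below are computed at full precision and shown rounded to 5 d.p.)
v1: (-2.5,-2) → rotate → (-2.45827,2.05108) → ×s → (-1.86828,1.55882) → (-1.87,1.56)
v2: (4.5,-4.5) → rotate → (-3.51251,-5.30682) → ×s → (-2.66950,-4.03318) → (-2.67,-4.03)
v3: (1.5,3) → rotate → (3.23883,-0.87178) → ×s → (2.46151,-0.66256) → (2.46,-0.66)
v4: (0.5,3) → rotate → (3.03946,0.10814) → ×s → (2.30999,0.08219) → (2.31,0.08)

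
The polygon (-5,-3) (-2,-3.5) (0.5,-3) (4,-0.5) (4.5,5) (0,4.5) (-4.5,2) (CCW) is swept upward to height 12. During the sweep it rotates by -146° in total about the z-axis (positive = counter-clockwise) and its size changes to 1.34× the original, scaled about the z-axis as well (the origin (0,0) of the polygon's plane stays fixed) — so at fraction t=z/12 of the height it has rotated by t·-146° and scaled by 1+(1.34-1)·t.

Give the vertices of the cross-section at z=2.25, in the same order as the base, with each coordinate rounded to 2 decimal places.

Cross-section at z=2.25: (-6.19,-0.39) (-3.60,-2.33) (-1.00,-3.08) (3.53,-2.43) (6.70,2.52) (2.20,4.25) (-3.27,4.09)

t = z/height = 2.25/12 = 0.1875
s = 1 + (scale-1)·z/height = 1 + (1.34-1)·2.25/12 = 1.063750
θ = twist·z/height = -146°·2.25/12 = -27.3750° = -0.477784 rad
cos θ = 0.888016, sin θ = -0.459812 (intermediates below are computed at full precision and shown rounded to 5 d.p.)
v1: (-5,-3) → rotate → (-5.81952,-0.36499) → ×s → (-6.19051,-0.38825) → (-6.19,-0.39)
v2: (-2,-3.5) → rotate → (-3.38538,-2.18843) → ×s → (-3.60119,-2.32794) → (-3.60,-2.33)
v3: (0.5,-3) → rotate → (-0.93543,-2.89395) → ×s → (-0.99506,-3.07844) → (-1.00,-3.08)
v4: (4,-0.5) → rotate → (3.32216,-2.28326) → ×s → (3.53395,-2.42882) → (3.53,-2.43)
v5: (4.5,5) → rotate → (6.29513,2.37092) → ×s → (6.69645,2.52207) → (6.70,2.52)
v6: (0,4.5) → rotate → (2.06916,3.99607) → ×s → (2.20106,4.25082) → (2.20,4.25)
v7: (-4.5,2) → rotate → (-3.07645,3.84519) → ×s → (-3.27257,4.09032) → (-3.27,4.09)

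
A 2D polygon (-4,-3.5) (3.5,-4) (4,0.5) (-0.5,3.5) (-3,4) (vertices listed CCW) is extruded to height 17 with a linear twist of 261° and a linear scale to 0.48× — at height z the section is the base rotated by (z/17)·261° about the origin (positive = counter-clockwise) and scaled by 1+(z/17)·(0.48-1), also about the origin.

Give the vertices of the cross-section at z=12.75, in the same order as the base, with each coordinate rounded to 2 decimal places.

t = z/height = 12.75/17 = 0.75
s = 1 + (scale-1)·z/height = 1 + (0.48-1)·12.75/17 = 0.610000
θ = twist·z/height = 261°·12.75/17 = 195.7500° = 3.416482 rad
cos θ = -0.962455, sin θ = -0.271440 (intermediates below are computed at full precision and shown rounded to 5 d.p.)
v1: (-4,-3.5) → rotate → (2.89978,4.45436) → ×s → (1.76887,2.71716) → (1.77,2.72)
v2: (3.5,-4) → rotate → (-4.45436,2.89978) → ×s → (-2.71716,1.76887) → (-2.72,1.77)
v3: (4,0.5) → rotate → (-3.71410,-1.56699) → ×s → (-2.26560,-0.95586) → (-2.27,-0.96)
v4: (-0.5,3.5) → rotate → (1.43127,-3.23287) → ×s → (0.87307,-1.97205) → (0.87,-1.97)
v5: (-3,4) → rotate → (3.97313,-3.03550) → ×s → (2.42361,-1.85165) → (2.42,-1.85)

Cross-section at z=12.75: (1.77,2.72) (-2.72,1.77) (-2.27,-0.96) (0.87,-1.97) (2.42,-1.85)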